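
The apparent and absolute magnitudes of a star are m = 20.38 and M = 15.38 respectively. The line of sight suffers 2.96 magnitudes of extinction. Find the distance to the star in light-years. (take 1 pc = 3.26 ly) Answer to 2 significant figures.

m − M = 5 log₁₀(d/10 pc) + A  ⇒  20.38 − (15.38) − 2.96 = 5 log₁₀(d/10)
2.040 = 5 log₁₀(d/10)
log₁₀ d = (m − M − A)/5 + 1 = 1.4080
d = 10^1.4080 = 25.59 pc
= 83.41 ly

d ≈ 83 ly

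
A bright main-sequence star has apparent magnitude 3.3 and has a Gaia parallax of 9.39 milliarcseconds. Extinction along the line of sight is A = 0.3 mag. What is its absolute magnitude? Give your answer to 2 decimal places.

p = 9.39 mas = 9.39×10^-3″ → d = 1/p = 106.5 pc
5 log₁₀(d/10 pc) = 5 log₁₀(106.5) − 5 = 5.137
M = m − 5 log₁₀(d/10) − A = 3.3 − 5.137 − 0.3 = -2.137

M ≈ -2.14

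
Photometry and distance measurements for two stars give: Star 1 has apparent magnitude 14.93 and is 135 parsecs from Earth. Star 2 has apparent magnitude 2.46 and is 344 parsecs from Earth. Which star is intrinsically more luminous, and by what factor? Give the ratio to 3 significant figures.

Star 2 is more luminous, by a factor of 632000.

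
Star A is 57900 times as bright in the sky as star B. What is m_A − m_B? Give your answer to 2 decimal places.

Pogson: Δm = −2.5 log₁₀(ratio) = −2.5 log₁₀(57900) = −2.5 × 4.7627 = -11.907
Star A is brighter, so it has the smaller magnitude: the difference is negative.

m_A − m_B ≈ -11.91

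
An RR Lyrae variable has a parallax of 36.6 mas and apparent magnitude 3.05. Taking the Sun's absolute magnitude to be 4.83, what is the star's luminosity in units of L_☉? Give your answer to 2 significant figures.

L/L_☉ ≈ 38

d = 1/p = 1000/36.6 mas = 27.32 pc
M = m − 5 log₁₀ d + 5 = 3.05 − 5·1.4365 + 5 = 0.867
M − M_☉ = 0.867 − 4.83 = -3.963
L/L_☉ = 10^(−0.4 × -3.963) = 38.46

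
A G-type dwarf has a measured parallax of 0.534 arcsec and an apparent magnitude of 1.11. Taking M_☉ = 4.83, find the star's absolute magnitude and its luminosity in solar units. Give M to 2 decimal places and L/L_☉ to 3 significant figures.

M ≈ 4.75; L/L_☉ ≈ 1.08

d = 1/p = 1/0.534″ = 1.873 pc
M = m − 5 log₁₀ d + 5 = 1.11 − 5·0.2725 + 5 = 4.748
M − M_☉ = 4.748 − 4.83 = -0.082
L/L_☉ = 10^(−0.4 × -0.082) = 1.079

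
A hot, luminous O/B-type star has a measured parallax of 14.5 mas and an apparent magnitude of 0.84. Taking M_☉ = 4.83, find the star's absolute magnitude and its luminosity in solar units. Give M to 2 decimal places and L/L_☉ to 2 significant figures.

M ≈ -3.35; L/L_☉ ≈ 1900

d = 1/p = 1000/14.5 mas = 68.97 pc
M = m − 5 log₁₀ d + 5 = 0.84 − 5·1.8386 + 5 = -3.353
M − M_☉ = -3.353 − 4.83 = -8.183
L/L_☉ = 10^(−0.4 × -8.183) = 1876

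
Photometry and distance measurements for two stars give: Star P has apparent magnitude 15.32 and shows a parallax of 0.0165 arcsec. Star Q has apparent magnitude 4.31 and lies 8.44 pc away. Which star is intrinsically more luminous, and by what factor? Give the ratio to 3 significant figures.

Star Q is more luminous, by a factor of 492.

Star P: d = 1/p = 1/0.0165″ = 60.61 pc
Star P: M = m − 5 log₁₀ d + 5 = 15.32 − 5·1.7825 + 5 = 11.407
Star Q: M = m − 5 log₁₀ d + 5 = 4.31 − 5·0.9263 + 5 = 4.678
ΔM = M_P − M_Q = 11.407 − (4.678) = 6.729; smaller M is more luminous → Star Q.
L ratio = 10^(0.4 |ΔM|) = 10^2.692 = 491.6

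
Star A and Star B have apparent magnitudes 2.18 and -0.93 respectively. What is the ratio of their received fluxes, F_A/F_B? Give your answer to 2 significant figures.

F_A/F_B ≈ 0.057

Δm = 2.18 − (-0.93) = 3.11
Flux ratio = 10^(−0.4 Δm) = 10^(−0.4 × 3.11) = 10^-1.244 = 0.05702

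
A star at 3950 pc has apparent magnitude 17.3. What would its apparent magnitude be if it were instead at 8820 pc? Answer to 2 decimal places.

Flux ∝ 1/d², so Δm = 5 log₁₀(d₂/d₁) = 5 log₁₀(8820/3950) = 1.744
m₂ = m₁ + Δm = 17.3 + (1.744) = 19.044

m ≈ 19.04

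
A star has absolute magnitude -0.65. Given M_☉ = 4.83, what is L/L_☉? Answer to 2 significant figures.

M − M_☉ = -0.65 − 4.83 = -5.480
L/L_☉ = 10^(−0.4 (M − M_☉)) = 10^2.192 = 155.6

L/L_☉ ≈ 160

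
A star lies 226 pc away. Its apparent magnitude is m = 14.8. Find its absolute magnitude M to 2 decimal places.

M ≈ 8.03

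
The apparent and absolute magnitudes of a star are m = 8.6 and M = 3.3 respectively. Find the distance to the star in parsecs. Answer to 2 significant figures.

μ = m − M = 5.300
m − M = 5 log₁₀ d − 5
log₁₀ d = (m − M)/5 + 1 = 2.0600
d = 10^2.0600 = 114.8 pc

d ≈ 110 pc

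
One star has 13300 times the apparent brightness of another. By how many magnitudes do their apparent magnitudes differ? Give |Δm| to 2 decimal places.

Pogson: Δm = −2.5 log₁₀(ratio) = −2.5 log₁₀(13300) = −2.5 × 4.1239 = -10.310

|Δm| ≈ 10.31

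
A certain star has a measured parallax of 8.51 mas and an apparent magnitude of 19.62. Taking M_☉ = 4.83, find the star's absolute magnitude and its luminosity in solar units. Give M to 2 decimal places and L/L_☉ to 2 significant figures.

M ≈ 14.27; L/L_☉ ≈ 1.7×10^-4

d = 1/p = 1000/8.51 mas = 117.5 pc
M = m − 5 log₁₀ d + 5 = 19.62 − 5·2.0701 + 5 = 14.270
M − M_☉ = 14.270 − 4.83 = 9.440
L/L_☉ = 10^(−0.4 × 9.440) = 1.675×10^-4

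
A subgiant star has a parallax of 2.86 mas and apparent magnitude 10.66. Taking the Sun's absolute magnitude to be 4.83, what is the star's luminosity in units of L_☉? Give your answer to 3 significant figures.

L/L_☉ ≈ 5.69

d = 1/p = 1000/2.86 mas = 349.7 pc
M = m − 5 log₁₀ d + 5 = 10.66 − 5·2.5436 + 5 = 2.942
M − M_☉ = 2.942 − 4.83 = -1.888
L/L_☉ = 10^(−0.4 × -1.888) = 5.692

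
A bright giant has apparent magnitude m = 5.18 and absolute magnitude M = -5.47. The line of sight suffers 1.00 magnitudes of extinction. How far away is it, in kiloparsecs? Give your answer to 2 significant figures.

m − M = 5 log₁₀(d/10 pc) + A  ⇒  5.18 − (-5.47) − 1.00 = 5 log₁₀(d/10)
9.650 = 5 log₁₀(d/10)
log₁₀ d = (m − M − A)/5 + 1 = 2.9300
d = 10^2.9300 = 851.1 pc
= 0.8511 kpc

d ≈ 0.85 kpc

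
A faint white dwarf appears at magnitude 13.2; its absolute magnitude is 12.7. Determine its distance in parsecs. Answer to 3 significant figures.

d ≈ 12.6 pc

μ = m − M = 0.500
m − M = 5 log₁₀ d − 5
log₁₀ d = (m − M)/5 + 1 = 1.1000
d = 10^1.1000 = 12.59 pc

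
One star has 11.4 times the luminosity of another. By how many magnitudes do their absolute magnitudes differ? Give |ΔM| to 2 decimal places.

|ΔM| ≈ 2.64

Pogson: ΔM = −2.5 log₁₀(ratio) = −2.5 log₁₀(11.4) = −2.5 × 1.0569 = -2.642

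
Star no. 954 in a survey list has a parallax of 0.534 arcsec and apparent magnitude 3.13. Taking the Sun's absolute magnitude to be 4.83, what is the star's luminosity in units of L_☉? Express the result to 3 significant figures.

L/L_☉ ≈ 0.168

d = 1/p = 1/0.534″ = 1.873 pc
M = m − 5 log₁₀ d + 5 = 3.13 − 5·0.2725 + 5 = 6.768
M − M_☉ = 6.768 − 4.83 = 1.938
L/L_☉ = 10^(−0.4 × 1.938) = 0.1678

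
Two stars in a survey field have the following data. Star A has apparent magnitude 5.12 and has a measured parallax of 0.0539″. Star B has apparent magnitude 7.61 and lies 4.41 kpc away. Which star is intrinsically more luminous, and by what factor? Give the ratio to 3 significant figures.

Star A: d = 1/p = 1/0.0539″ = 18.55 pc
Star A: M = m − 5 log₁₀ d + 5 = 5.12 − 5·1.2684 + 5 = 3.778
Star B: d = 4.41 kpc = 4410 pc
Star B: M = m − 5 log₁₀ d + 5 = 7.61 − 5·3.6444 + 5 = -5.612
ΔM = M_A − M_B = 3.778 − (-5.612) = 9.390; smaller M is more luminous → Star B.
L ratio = 10^(0.4 |ΔM|) = 10^3.756 = 5702

Star B is more luminous, by a factor of 5700.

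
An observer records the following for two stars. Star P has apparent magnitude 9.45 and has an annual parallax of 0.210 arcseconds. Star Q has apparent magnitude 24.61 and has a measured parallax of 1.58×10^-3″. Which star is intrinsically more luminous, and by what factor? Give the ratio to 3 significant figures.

Star P: d = 1/p = 1/0.210″ = 4.762 pc
Star P: M = m − 5 log₁₀ d + 5 = 9.45 − 5·0.6778 + 5 = 11.061
Star Q: d = 1/p = 1/1.58×10^-3″ = 632.9 pc
Star Q: M = m − 5 log₁₀ d + 5 = 24.61 − 5·2.8013 + 5 = 15.603
ΔM = M_P − M_Q = 11.061 − (15.603) = -4.542; smaller M is more luminous → Star P.
L ratio = 10^(0.4 |ΔM|) = 10^1.817 = 65.60

Star P is more luminous, by a factor of 65.6.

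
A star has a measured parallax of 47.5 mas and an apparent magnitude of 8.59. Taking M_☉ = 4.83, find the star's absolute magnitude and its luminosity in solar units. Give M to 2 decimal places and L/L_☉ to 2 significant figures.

M ≈ 6.97; L/L_☉ ≈ 0.14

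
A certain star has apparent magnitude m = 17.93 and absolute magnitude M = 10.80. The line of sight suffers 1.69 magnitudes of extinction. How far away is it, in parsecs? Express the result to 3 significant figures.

m − M = 5 log₁₀(d/10 pc) + A  ⇒  17.93 − (10.80) − 1.69 = 5 log₁₀(d/10)
5.440 = 5 log₁₀(d/10)
log₁₀ d = (m − M − A)/5 + 1 = 2.0880
d = 10^2.0880 = 122.5 pc

d ≈ 122 pc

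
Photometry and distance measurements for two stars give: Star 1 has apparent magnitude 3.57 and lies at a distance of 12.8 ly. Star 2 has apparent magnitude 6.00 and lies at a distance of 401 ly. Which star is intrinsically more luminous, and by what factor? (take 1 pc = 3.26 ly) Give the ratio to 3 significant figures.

Star 2 is more luminous, by a factor of 105.

Star 1: d = 12.8 ly / 3.26 = 3.926 pc
Star 1: M = m − 5 log₁₀ d + 5 = 3.57 − 5·0.5940 + 5 = 5.600
Star 2: d = 401 ly / 3.26 = 123.0 pc
Star 2: M = m − 5 log₁₀ d + 5 = 6.00 − 5·2.0899 + 5 = 0.550
ΔM = M_1 − M_2 = 5.600 − (0.550) = 5.050; smaller M is more luminous → Star 2.
L ratio = 10^(0.4 |ΔM|) = 10^2.020 = 104.7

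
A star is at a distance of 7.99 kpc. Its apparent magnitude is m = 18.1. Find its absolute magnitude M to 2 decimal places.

M ≈ 3.59

d = 7.99 kpc = 7990 pc
5 log₁₀(d/10 pc) = 5 log₁₀(7990) − 5 = 14.513
M = m − 5 log₁₀(d/10) = 18.1 − 14.513 = 3.587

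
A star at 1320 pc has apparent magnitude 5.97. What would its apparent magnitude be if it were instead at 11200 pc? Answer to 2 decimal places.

Flux ∝ 1/d², so Δm = 5 log₁₀(d₂/d₁) = 5 log₁₀(11200/1320) = 4.643
m₂ = m₁ + Δm = 5.97 + (4.643) = 10.613

m ≈ 10.61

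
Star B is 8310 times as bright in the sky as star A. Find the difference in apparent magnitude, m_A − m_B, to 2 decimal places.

Pogson: Δm = −2.5 log₁₀(ratio) = −2.5 log₁₀(8310) = −2.5 × 3.9196 = -9.799
Star B is brighter so has the smaller magnitude: m_A − m_B is positive.

m_A − m_B ≈ 9.80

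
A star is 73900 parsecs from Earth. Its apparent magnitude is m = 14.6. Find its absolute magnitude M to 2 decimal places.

M ≈ -4.74

5 log₁₀(d/10 pc) = 5 log₁₀(73900) − 5 = 19.343
M = m − 5 log₁₀(d/10) = 14.6 − 19.343 = -4.743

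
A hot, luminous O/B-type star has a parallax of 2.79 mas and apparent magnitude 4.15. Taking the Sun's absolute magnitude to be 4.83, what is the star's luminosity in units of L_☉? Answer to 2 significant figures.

L/L_☉ ≈ 2400

d = 1/p = 1000/2.79 mas = 358.4 pc
M = m − 5 log₁₀ d + 5 = 4.15 − 5·2.5544 + 5 = -3.622
M − M_☉ = -3.622 − 4.83 = -8.452
L/L_☉ = 10^(−0.4 × -8.452) = 2403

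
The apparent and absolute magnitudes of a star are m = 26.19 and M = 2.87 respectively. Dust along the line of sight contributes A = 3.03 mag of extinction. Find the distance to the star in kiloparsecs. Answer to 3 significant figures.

m − M = 5 log₁₀(d/10 pc) + A  ⇒  26.19 − (2.87) − 3.03 = 5 log₁₀(d/10)
20.290 = 5 log₁₀(d/10)
log₁₀ d = (m − M − A)/5 + 1 = 5.0580
d = 10^5.0580 = 114300 pc
= 114.3 kpc

d ≈ 114 kpc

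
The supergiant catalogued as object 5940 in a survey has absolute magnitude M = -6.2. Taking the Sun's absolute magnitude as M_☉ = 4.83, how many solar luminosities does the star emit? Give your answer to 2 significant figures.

L/L_☉ ≈ 26000

M − M_☉ = -6.2 − 4.83 = -11.030
L/L_☉ = 10^(−0.4 (M − M_☉)) = 10^4.412 = 25820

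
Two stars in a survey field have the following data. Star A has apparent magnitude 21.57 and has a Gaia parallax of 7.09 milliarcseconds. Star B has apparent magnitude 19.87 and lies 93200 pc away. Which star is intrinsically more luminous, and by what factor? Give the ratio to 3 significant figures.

Star A: p = 7.09 mas = 7.09×10^-3″ → d = 1/p = 141.0 pc
Star A: M = m − 5 log₁₀ d + 5 = 21.57 − 5·2.1494 + 5 = 15.823
Star B: M = m − 5 log₁₀ d + 5 = 19.87 − 5·4.9694 + 5 = 0.023
ΔM = M_A − M_B = 15.823 − (0.023) = 15.800; smaller M is more luminous → Star B.
L ratio = 10^(0.4 |ΔM|) = 10^6.320 = 2.090×10^6

Star B is more luminous, by a factor of 2.09×10^6.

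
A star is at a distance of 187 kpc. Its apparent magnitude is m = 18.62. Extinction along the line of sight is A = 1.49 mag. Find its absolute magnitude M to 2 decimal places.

M ≈ -4.23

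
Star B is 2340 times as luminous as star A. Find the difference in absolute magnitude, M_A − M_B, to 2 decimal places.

M_A − M_B ≈ 8.42

Pogson: ΔM = −2.5 log₁₀(ratio) = −2.5 log₁₀(2340) = −2.5 × 3.3692 = -8.423
Star B is brighter so has the smaller magnitude: M_A − M_B is positive.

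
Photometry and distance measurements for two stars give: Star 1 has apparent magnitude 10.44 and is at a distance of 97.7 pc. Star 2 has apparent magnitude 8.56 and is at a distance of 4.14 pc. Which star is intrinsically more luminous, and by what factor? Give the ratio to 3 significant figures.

Star 1 is more luminous, by a factor of 98.6.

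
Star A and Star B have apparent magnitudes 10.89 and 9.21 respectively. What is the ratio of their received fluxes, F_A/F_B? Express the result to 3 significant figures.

F_A/F_B ≈ 0.213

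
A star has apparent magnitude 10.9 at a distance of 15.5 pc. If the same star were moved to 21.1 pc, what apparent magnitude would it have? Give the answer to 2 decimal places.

Flux ∝ 1/d², so Δm = 5 log₁₀(d₂/d₁) = 5 log₁₀(21.1/15.5) = 0.670
m₂ = m₁ + Δm = 10.9 + (0.670) = 11.570

m ≈ 11.57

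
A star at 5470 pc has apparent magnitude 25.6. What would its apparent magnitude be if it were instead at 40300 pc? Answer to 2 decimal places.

Flux ∝ 1/d², so Δm = 5 log₁₀(d₂/d₁) = 5 log₁₀(40300/5470) = 4.337
m₂ = m₁ + Δm = 25.6 + (4.337) = 29.937

m ≈ 29.94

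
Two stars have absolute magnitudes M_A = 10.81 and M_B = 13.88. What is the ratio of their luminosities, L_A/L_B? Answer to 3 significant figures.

L_A/L_B ≈ 16.9

ΔM = M_A − M_B = -3.07
L_A/L_B = 10^(−0.4 ΔM) = 10^1.228 = 16.90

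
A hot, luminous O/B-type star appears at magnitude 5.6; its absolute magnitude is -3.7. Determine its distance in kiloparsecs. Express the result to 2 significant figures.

μ = m − M = 9.300
m − M = 5 log₁₀ d − 5
log₁₀ d = (m − M)/5 + 1 = 2.8600
d = 10^2.8600 = 724.4 pc
= 0.7244 kpc

d ≈ 0.72 kpc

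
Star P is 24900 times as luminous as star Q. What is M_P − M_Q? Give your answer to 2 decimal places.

Pogson: ΔM = −2.5 log₁₀(ratio) = −2.5 log₁₀(24900) = −2.5 × 4.3962 = -10.990
Star P is brighter, so it has the smaller magnitude: the difference is negative.

M_P − M_Q ≈ -10.99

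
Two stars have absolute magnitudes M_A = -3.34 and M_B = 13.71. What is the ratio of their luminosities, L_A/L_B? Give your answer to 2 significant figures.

ΔM = M_A − M_B = -17.05
L_A/L_B = 10^(−0.4 ΔM) = 10^6.820 = 6.607×10^6

L_A/L_B ≈ 6.6×10^6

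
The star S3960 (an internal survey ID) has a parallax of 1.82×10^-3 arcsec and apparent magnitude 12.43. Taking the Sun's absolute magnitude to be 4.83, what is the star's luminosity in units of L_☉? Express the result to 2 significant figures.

d = 1/p = 1/1.82×10^-3″ = 549.5 pc
M = m − 5 log₁₀ d + 5 = 12.43 − 5·2.7399 + 5 = 3.730
M − M_☉ = 3.730 − 4.83 = -1.100
L/L_☉ = 10^(−0.4 × -1.100) = 2.753

L/L_☉ ≈ 2.8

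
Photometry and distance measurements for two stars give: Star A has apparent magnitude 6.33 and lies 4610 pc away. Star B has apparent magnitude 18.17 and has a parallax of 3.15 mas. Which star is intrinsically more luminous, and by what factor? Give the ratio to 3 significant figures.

Star A is more luminous, by a factor of 1.15×10^7.

Star A: M = m − 5 log₁₀ d + 5 = 6.33 − 5·3.6637 + 5 = -6.989
Star B: p = 3.15 mas = 3.15×10^-3″ → d = 1/p = 317.5 pc
Star B: M = m − 5 log₁₀ d + 5 = 18.17 − 5·2.5017 + 5 = 10.662
ΔM = M_A − M_B = -6.989 − (10.662) = -17.650; smaller M is more luminous → Star A.
L ratio = 10^(0.4 |ΔM|) = 10^7.060 = 1.148×10^7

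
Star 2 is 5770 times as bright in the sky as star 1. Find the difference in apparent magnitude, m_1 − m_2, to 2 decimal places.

Pogson: Δm = −2.5 log₁₀(ratio) = −2.5 log₁₀(5770) = −2.5 × 3.7612 = -9.403
Star 2 is brighter so has the smaller magnitude: m_1 − m_2 is positive.

m_1 − m_2 ≈ 9.40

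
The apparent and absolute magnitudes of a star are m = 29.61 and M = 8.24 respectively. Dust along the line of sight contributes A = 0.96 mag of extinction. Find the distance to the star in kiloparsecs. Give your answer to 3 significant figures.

m − M = 5 log₁₀(d/10 pc) + A  ⇒  29.61 − (8.24) − 0.96 = 5 log₁₀(d/10)
20.410 = 5 log₁₀(d/10)
log₁₀ d = (m − M − A)/5 + 1 = 5.0820
d = 10^5.0820 = 120800 pc
= 120.8 kpc

d ≈ 121 kpc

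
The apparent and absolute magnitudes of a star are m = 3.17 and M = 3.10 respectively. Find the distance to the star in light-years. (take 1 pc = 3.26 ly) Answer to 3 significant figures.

d ≈ 33.7 ly

Distance modulus: m − M = 3.17 − (3.10) = 0.070
m − M = 5 log₁₀ d − 5
log₁₀ d = (m − M)/5 + 1 = 1.0140
d = 10^1.0140 = 10.33 pc
= 33.67 ly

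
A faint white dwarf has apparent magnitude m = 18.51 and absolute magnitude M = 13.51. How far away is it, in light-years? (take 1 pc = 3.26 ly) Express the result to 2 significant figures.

d ≈ 330 ly

μ = m − M = 5.000
m − M = 5 log₁₀ d − 5
log₁₀ d = (m − M)/5 + 1 = 2.0000
d = 10^2.0000 = 100.0 pc
= 326.0 ly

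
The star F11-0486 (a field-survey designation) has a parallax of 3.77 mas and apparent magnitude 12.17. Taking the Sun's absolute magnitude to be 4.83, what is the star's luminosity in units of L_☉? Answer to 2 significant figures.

d = 1/p = 1000/3.77 mas = 265.3 pc
M = m − 5 log₁₀ d + 5 = 12.17 − 5·2.4237 + 5 = 5.052
M − M_☉ = 5.052 − 4.83 = 0.222
L/L_☉ = 10^(−0.4 × 0.222) = 0.8153

L/L_☉ ≈ 0.82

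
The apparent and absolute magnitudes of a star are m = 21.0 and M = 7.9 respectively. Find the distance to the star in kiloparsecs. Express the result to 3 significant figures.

d ≈ 4.17 kpc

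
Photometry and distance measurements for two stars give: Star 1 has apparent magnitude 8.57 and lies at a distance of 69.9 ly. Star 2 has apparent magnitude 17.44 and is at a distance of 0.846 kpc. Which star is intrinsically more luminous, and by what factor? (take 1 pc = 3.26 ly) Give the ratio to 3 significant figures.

Star 1: d = 69.9 ly / 3.26 = 21.44 pc
Star 1: M = m − 5 log₁₀ d + 5 = 8.57 − 5·1.3313 + 5 = 6.914
Star 2: d = 0.846 kpc = 846.0 pc
Star 2: M = m − 5 log₁₀ d + 5 = 17.44 − 5·2.9274 + 5 = 7.803
ΔM = M_1 − M_2 = 6.914 − (7.803) = -0.889; smaller M is more luminous → Star 1.
L ratio = 10^(0.4 |ΔM|) = 10^0.356 = 2.269

Star 1 is more luminous, by a factor of 2.27.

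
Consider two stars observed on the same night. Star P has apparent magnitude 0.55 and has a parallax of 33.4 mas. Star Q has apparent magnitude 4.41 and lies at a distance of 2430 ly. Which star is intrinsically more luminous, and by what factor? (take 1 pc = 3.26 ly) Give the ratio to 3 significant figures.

Star Q is more luminous, by a factor of 17.7.

Star P: p = 33.4 mas = 0.0334″ → d = 1/p = 29.94 pc
Star P: M = m − 5 log₁₀ d + 5 = 0.55 − 5·1.4763 + 5 = -1.831
Star Q: d = 2430 ly / 3.26 = 745.4 pc
Star Q: M = m − 5 log₁₀ d + 5 = 4.41 − 5·2.8724 + 5 = -4.952
ΔM = M_P − M_Q = -1.831 − (-4.952) = 3.121; smaller M is more luminous → Star Q.
L ratio = 10^(0.4 |ΔM|) = 10^1.248 = 17.71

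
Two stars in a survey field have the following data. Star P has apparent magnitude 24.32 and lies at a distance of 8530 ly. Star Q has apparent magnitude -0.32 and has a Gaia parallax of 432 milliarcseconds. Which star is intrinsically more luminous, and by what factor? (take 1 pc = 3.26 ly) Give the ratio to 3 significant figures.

Star Q is more luminous, by a factor of 5620.

Star P: d = 8530 ly / 3.26 = 2617 pc
Star P: M = m − 5 log₁₀ d + 5 = 24.32 − 5·3.4177 + 5 = 12.231
Star Q: p = 432 mas = 0.432″ → d = 1/p = 2.315 pc
Star Q: M = m − 5 log₁₀ d + 5 = -0.32 − 5·0.3645 + 5 = 2.857
ΔM = M_P − M_Q = 12.231 − (2.857) = 9.374; smaller M is more luminous → Star Q.
L ratio = 10^(0.4 |ΔM|) = 10^3.750 = 5618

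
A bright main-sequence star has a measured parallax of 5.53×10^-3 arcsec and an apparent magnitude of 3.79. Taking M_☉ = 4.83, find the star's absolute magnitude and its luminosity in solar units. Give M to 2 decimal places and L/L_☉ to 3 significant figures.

M ≈ -2.50; L/L_☉ ≈ 852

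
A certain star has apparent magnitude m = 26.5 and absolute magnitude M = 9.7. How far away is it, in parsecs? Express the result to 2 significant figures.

d ≈ 23000 pc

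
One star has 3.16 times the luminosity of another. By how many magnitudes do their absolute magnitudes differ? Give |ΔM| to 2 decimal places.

Pogson: ΔM = −2.5 log₁₀(ratio) = −2.5 log₁₀(3.16) = −2.5 × 0.4997 = -1.249

|ΔM| ≈ 1.25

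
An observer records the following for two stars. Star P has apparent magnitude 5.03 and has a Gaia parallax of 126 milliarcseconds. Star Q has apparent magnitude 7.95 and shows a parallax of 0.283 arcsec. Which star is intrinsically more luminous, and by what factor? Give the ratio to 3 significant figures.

Star P is more luminous, by a factor of 74.3.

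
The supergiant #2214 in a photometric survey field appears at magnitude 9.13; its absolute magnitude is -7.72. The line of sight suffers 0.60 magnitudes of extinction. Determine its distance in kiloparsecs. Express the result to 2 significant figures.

d ≈ 18 kpc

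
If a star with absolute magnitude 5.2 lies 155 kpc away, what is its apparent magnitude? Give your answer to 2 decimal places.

m ≈ 26.15

d = 155 kpc = 155000 pc
m = M + 5 log₁₀ d − 5 = 5.2 + 5·5.1903 − 5 = 26.152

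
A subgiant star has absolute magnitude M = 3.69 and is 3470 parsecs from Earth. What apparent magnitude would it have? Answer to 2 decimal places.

m = M + 5 log₁₀ d − 5 = 3.69 + 5·3.5403 − 5 = 16.392

m ≈ 16.39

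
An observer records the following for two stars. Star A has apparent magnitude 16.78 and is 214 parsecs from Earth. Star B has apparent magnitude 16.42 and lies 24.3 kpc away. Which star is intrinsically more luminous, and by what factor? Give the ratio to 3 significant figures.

Star A: M = m − 5 log₁₀ d + 5 = 16.78 − 5·2.3304 + 5 = 10.128
Star B: d = 24.3 kpc = 24300 pc
Star B: M = m − 5 log₁₀ d + 5 = 16.42 − 5·4.3856 + 5 = -0.508
ΔM = M_A − M_B = 10.128 − (-0.508) = 10.636; smaller M is more luminous → Star B.
L ratio = 10^(0.4 |ΔM|) = 10^4.254 = 17960

Star B is more luminous, by a factor of 18000.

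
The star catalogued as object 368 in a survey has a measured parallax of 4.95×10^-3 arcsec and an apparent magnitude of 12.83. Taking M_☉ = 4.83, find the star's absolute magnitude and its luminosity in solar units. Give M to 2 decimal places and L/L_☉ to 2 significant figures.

M ≈ 6.30; L/L_☉ ≈ 0.26

d = 1/p = 1/4.95×10^-3″ = 202.0 pc
M = m − 5 log₁₀ d + 5 = 12.83 − 5·2.3054 + 5 = 6.303
M − M_☉ = 6.303 − 4.83 = 1.473
L/L_☉ = 10^(−0.4 × 1.473) = 0.2575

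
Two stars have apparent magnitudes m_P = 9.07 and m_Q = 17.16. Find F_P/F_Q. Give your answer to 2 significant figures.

F_P/F_Q ≈ 1700

Magnitude difference = -8.09
Flux ratio = 10^(−0.4 Δm) = 10^(−0.4 × -8.09) = 10^3.236 = 1722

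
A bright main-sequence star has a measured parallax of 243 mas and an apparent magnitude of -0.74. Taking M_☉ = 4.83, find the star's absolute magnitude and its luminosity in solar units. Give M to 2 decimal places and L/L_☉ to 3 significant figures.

M ≈ 1.19; L/L_☉ ≈ 28.6

d = 1/p = 1000/243 mas = 4.115 pc
M = m − 5 log₁₀ d + 5 = -0.74 − 5·0.6144 + 5 = 1.188
M − M_☉ = 1.188 − 4.83 = -3.642
L/L_☉ = 10^(−0.4 × -3.642) = 28.63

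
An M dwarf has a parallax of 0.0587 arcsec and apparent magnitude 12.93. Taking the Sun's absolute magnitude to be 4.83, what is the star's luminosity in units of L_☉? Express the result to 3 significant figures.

L/L_☉ ≈ 1.67×10^-3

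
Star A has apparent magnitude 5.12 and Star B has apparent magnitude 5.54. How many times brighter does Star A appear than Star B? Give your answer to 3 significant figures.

Δm = 5.12 − (5.54) = -0.42
Flux ratio = 10^(−0.4 Δm) = 10^(−0.4 × -0.42) = 10^0.168 = 1.472

1.47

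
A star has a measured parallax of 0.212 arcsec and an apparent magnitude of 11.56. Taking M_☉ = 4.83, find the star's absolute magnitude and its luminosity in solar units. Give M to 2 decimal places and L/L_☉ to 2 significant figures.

M ≈ 13.19; L/L_☉ ≈ 4.5×10^-4

d = 1/p = 1/0.212″ = 4.717 pc
M = m − 5 log₁₀ d + 5 = 11.56 − 5·0.6737 + 5 = 13.192
M − M_☉ = 13.192 − 4.83 = 8.362
L/L_☉ = 10^(−0.4 × 8.362) = 4.522×10^-4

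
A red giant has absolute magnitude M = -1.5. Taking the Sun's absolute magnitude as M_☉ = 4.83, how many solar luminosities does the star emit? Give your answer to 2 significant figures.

M − M_☉ = -1.5 − 4.83 = -6.330
L/L_☉ = 10^(−0.4 (M − M_☉)) = 10^2.532 = 340.4

L/L_☉ ≈ 340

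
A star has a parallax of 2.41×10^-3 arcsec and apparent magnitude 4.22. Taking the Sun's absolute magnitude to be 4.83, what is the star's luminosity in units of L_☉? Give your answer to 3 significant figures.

d = 1/p = 1/2.41×10^-3″ = 414.9 pc
M = m − 5 log₁₀ d + 5 = 4.22 − 5·2.6180 + 5 = -3.870
M − M_☉ = -3.870 − 4.83 = -8.700
L/L_☉ = 10^(−0.4 × -8.700) = 3020

L/L_☉ ≈ 3020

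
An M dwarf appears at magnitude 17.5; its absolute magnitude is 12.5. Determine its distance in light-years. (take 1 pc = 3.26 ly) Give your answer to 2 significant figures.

μ = m − M = 5.000
m − M = 5 log₁₀ d − 5
log₁₀ d = (m − M)/5 + 1 = 2.0000
d = 10^2.0000 = 100.0 pc
= 326.0 ly

d ≈ 330 ly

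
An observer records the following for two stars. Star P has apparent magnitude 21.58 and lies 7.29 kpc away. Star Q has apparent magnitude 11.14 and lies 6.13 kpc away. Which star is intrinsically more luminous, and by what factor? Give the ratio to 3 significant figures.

Star Q is more luminous, by a factor of 10600.

Star P: d = 7.29 kpc = 7290 pc
Star P: M = m − 5 log₁₀ d + 5 = 21.58 − 5·3.8627 + 5 = 7.266
Star Q: d = 6.13 kpc = 6130 pc
Star Q: M = m − 5 log₁₀ d + 5 = 11.14 − 5·3.7875 + 5 = -2.797
ΔM = M_P − M_Q = 7.266 − (-2.797) = 10.064; smaller M is more luminous → Star Q.
L ratio = 10^(0.4 |ΔM|) = 10^4.025 = 10600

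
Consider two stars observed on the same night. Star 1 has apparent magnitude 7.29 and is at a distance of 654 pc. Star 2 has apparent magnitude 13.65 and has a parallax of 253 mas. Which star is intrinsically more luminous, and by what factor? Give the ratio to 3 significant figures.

Star 1 is more luminous, by a factor of 9.58×10^6.

Star 1: M = m − 5 log₁₀ d + 5 = 7.29 − 5·2.8156 + 5 = -1.788
Star 2: p = 253 mas = 0.253″ → d = 1/p = 3.953 pc
Star 2: M = m − 5 log₁₀ d + 5 = 13.65 − 5·0.5969 + 5 = 15.666
ΔM = M_1 − M_2 = -1.788 − (15.666) = -17.453; smaller M is more luminous → Star 1.
L ratio = 10^(0.4 |ΔM|) = 10^6.981 = 9.581×10^6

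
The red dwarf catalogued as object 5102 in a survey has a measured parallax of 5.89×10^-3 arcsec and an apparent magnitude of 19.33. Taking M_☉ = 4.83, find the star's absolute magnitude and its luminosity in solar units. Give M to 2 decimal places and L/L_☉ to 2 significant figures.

M ≈ 13.18; L/L_☉ ≈ 4.6×10^-4

d = 1/p = 1/5.89×10^-3″ = 169.8 pc
M = m − 5 log₁₀ d + 5 = 19.33 − 5·2.2299 + 5 = 13.181
M − M_☉ = 13.181 − 4.83 = 8.351
L/L_☉ = 10^(−0.4 × 8.351) = 4.568×10^-4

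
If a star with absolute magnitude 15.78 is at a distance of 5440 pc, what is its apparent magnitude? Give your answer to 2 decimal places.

m ≈ 29.46

m = M + 5 log₁₀ d − 5 = 15.78 + 5·3.7356 − 5 = 29.458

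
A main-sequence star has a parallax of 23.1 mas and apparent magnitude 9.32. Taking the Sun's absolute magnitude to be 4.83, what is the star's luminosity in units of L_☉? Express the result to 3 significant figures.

d = 1/p = 1000/23.1 mas = 43.29 pc
M = m − 5 log₁₀ d + 5 = 9.32 − 5·1.6364 + 5 = 6.138
M − M_☉ = 6.138 − 4.83 = 1.308
L/L_☉ = 10^(−0.4 × 1.308) = 0.2998

L/L_☉ ≈ 0.300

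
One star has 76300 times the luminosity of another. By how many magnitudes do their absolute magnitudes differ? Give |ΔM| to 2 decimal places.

|ΔM| ≈ 12.21

Pogson: ΔM = −2.5 log₁₀(ratio) = −2.5 log₁₀(76300) = −2.5 × 4.8825 = -12.206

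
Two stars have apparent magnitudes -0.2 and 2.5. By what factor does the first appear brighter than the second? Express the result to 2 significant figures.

12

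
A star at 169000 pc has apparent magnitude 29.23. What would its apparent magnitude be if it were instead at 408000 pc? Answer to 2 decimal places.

m ≈ 31.14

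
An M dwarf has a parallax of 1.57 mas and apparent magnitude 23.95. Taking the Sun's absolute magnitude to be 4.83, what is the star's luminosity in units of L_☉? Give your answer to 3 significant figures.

L/L_☉ ≈ 9.12×10^-5

d = 1/p = 1000/1.57 mas = 636.9 pc
M = m − 5 log₁₀ d + 5 = 23.95 − 5·2.8041 + 5 = 14.929
M − M_☉ = 14.929 − 4.83 = 10.099
L/L_☉ = 10^(−0.4 × 10.099) = 9.124×10^-5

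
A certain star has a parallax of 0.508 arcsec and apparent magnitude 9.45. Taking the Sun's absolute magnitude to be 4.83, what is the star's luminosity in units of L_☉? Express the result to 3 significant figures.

L/L_☉ ≈ 5.50×10^-4

d = 1/p = 1/0.508″ = 1.969 pc
M = m − 5 log₁₀ d + 5 = 9.45 − 5·0.2941 + 5 = 12.979
M − M_☉ = 12.979 − 4.83 = 8.149
L/L_☉ = 10^(−0.4 × 8.149) = 5.499×10^-4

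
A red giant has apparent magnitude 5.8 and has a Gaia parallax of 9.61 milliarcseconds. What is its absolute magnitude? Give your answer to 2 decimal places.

M ≈ 0.71

p = 9.61 mas = 9.61×10^-3″ → d = 1/p = 104.1 pc
5 log₁₀(d/10 pc) = 5 log₁₀(104.1) − 5 = 5.086
M = m − 5 log₁₀(d/10) = 5.8 − 5.086 = 0.714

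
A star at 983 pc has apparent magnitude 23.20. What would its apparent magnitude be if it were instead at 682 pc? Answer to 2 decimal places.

m ≈ 22.41

Flux ∝ 1/d², so Δm = 5 log₁₀(d₂/d₁) = 5 log₁₀(682/983) = -0.794
m₂ = m₁ + Δm = 23.20 + (-0.794) = 22.406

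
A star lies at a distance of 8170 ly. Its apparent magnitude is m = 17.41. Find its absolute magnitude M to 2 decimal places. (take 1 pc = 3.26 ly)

M ≈ 5.41

d = 8170 ly / 3.26 = 2506 pc
5 log₁₀(d/10 pc) = 5 log₁₀(2506) − 5 = 11.995
M = m − 5 log₁₀(d/10) = 17.41 − 11.995 = 5.415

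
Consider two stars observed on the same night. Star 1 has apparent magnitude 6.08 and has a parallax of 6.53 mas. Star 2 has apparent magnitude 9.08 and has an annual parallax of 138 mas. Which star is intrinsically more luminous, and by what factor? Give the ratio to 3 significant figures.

Star 1: p = 6.53 mas = 6.53×10^-3″ → d = 1/p = 153.1 pc
Star 1: M = m − 5 log₁₀ d + 5 = 6.08 − 5·2.1851 + 5 = 0.155
Star 2: p = 138 mas = 0.138″ → d = 1/p = 7.246 pc
Star 2: M = m − 5 log₁₀ d + 5 = 9.08 − 5·0.8601 + 5 = 9.779
ΔM = M_1 − M_2 = 0.155 − (9.779) = -9.625; smaller M is more luminous → Star 1.
L ratio = 10^(0.4 |ΔM|) = 10^3.850 = 7078

Star 1 is more luminous, by a factor of 7080.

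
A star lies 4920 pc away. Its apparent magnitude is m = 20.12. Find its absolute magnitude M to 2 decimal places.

5 log₁₀(d/10 pc) = 5 log₁₀(4920) − 5 = 13.460
M = m − 5 log₁₀(d/10) = 20.12 − 13.460 = 6.660

M ≈ 6.66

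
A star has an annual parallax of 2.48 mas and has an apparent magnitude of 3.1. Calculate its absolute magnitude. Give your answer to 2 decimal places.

p = 2.48 mas = 2.48×10^-3″ → d = 1/p = 403.2 pc
5 log₁₀(d/10 pc) = 5 log₁₀(403.2) − 5 = 8.028
M = m − 5 log₁₀(d/10) = 3.1 − 8.028 = -4.928

M ≈ -4.93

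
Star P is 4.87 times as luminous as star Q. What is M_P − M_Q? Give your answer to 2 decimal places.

M_P − M_Q ≈ -1.72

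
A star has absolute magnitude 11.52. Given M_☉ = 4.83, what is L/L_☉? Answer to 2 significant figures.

L/L_☉ ≈ 2.1×10^-3

M − M_☉ = 11.52 − 4.83 = 6.690
L/L_☉ = 10^(−0.4 (M − M_☉)) = 10^-2.676 = 2.109×10^-3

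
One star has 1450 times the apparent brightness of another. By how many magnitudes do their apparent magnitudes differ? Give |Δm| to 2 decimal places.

Pogson: Δm = −2.5 log₁₀(ratio) = −2.5 log₁₀(1450) = −2.5 × 3.1614 = -7.903

|Δm| ≈ 7.90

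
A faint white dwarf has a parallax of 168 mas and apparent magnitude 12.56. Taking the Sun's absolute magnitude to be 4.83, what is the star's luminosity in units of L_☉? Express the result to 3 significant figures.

L/L_☉ ≈ 2.87×10^-4

d = 1/p = 1000/168 mas = 5.952 pc
M = m − 5 log₁₀ d + 5 = 12.56 − 5·0.7747 + 5 = 13.687
M − M_☉ = 13.687 − 4.83 = 8.857
L/L_☉ = 10^(−0.4 × 8.857) = 2.867×10^-4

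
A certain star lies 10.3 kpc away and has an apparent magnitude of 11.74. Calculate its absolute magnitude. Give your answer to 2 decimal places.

M ≈ -3.32

d = 10.3 kpc = 10300 pc
5 log₁₀(d/10 pc) = 5 log₁₀(10300) − 5 = 15.064
M = m − 5 log₁₀(d/10) = 11.74 − 15.064 = -3.324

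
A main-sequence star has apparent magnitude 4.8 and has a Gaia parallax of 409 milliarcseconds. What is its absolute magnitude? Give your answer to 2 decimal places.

p = 409 mas = 0.409″ → d = 1/p = 2.445 pc
5 log₁₀(d/10 pc) = 5 log₁₀(2.445) − 5 = -3.059
M = m − 5 log₁₀(d/10) = 4.8 + 3.059 = 7.859

M ≈ 7.86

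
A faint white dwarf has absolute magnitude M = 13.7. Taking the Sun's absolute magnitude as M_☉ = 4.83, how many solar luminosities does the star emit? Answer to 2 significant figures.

M − M_☉ = 13.7 − 4.83 = 8.870
L/L_☉ = 10^(−0.4 (M − M_☉)) = 10^-3.548 = 2.831×10^-4

L/L_☉ ≈ 2.8×10^-4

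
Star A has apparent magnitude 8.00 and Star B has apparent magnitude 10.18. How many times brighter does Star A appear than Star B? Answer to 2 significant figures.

7.4

Δm = 8.00 − (10.18) = -2.18
Flux ratio = 10^(−0.4 Δm) = 10^(−0.4 × -2.18) = 10^0.872 = 7.447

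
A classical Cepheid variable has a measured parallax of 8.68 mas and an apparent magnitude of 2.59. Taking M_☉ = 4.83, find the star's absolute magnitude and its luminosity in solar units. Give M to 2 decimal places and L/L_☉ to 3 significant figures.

d = 1/p = 1000/8.68 mas = 115.2 pc
M = m − 5 log₁₀ d + 5 = 2.59 − 5·2.0615 + 5 = -2.717
M − M_☉ = -2.717 − 4.83 = -7.547
L/L_☉ = 10^(−0.4 × -7.547) = 1045

M ≈ -2.72; L/L_☉ ≈ 1040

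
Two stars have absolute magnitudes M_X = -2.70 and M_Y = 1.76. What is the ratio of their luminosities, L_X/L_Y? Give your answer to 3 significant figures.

L_X/L_Y ≈ 60.8

ΔM = M_X − M_Y = -4.46
L_X/L_Y = 10^(−0.4 ΔM) = 10^1.784 = 60.81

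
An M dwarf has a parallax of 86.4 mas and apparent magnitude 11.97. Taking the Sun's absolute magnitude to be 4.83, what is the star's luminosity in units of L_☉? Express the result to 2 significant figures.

d = 1/p = 1000/86.4 mas = 11.57 pc
M = m − 5 log₁₀ d + 5 = 11.97 − 5·1.0635 + 5 = 11.653
M − M_☉ = 11.653 − 4.83 = 6.823
L/L_☉ = 10^(−0.4 × 6.823) = 1.866×10^-3

L/L_☉ ≈ 1.9×10^-3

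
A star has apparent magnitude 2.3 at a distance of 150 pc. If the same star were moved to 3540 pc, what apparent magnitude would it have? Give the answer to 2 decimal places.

m ≈ 9.16

Flux ∝ 1/d², so Δm = 5 log₁₀(d₂/d₁) = 5 log₁₀(3540/150) = 6.865
m₂ = m₁ + Δm = 2.3 + (6.865) = 9.165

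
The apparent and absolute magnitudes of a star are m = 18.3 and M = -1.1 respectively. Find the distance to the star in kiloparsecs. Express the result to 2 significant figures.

μ = m − M = 19.400
m − M = 5 log₁₀ d − 5
log₁₀ d = (m − M)/5 + 1 = 4.8800
d = 10^4.8800 = 75860 pc
= 75.86 kpc

d ≈ 76 kpc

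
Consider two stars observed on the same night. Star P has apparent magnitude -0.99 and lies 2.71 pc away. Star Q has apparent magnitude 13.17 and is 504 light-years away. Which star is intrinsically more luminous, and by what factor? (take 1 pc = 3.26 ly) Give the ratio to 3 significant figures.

Star P is more luminous, by a factor of 142.

Star P: M = m − 5 log₁₀ d + 5 = -0.99 − 5·0.4330 + 5 = 1.845
Star Q: d = 504 ly / 3.26 = 154.6 pc
Star Q: M = m − 5 log₁₀ d + 5 = 13.17 − 5·2.1892 + 5 = 7.224
ΔM = M_P − M_Q = 1.845 − (7.224) = -5.379; smaller M is more luminous → Star P.
L ratio = 10^(0.4 |ΔM|) = 10^2.152 = 141.7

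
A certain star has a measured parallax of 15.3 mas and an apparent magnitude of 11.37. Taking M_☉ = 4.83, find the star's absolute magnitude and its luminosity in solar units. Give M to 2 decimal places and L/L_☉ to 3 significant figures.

M ≈ 7.29; L/L_☉ ≈ 0.103

d = 1/p = 1000/15.3 mas = 65.36 pc
M = m − 5 log₁₀ d + 5 = 11.37 − 5·1.8153 + 5 = 7.293
M − M_☉ = 7.293 − 4.83 = 2.463
L/L_☉ = 10^(−0.4 × 2.463) = 0.1034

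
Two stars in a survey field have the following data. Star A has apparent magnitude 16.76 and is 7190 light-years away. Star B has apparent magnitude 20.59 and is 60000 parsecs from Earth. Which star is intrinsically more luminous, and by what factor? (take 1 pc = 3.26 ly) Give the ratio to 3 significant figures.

Star B is more luminous, by a factor of 21.7.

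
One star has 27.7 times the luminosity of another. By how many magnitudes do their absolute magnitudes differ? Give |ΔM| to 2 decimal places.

Pogson: ΔM = −2.5 log₁₀(ratio) = −2.5 log₁₀(27.7) = −2.5 × 1.4425 = -3.606

|ΔM| ≈ 3.61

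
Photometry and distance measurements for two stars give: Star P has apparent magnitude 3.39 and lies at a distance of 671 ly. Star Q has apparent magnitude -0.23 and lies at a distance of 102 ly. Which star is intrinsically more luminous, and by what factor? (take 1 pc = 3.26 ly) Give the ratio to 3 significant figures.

Star P is more luminous, by a factor of 1.54.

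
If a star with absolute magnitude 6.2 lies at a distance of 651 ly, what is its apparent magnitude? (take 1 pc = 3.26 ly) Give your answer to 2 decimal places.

d = 651 ly / 3.26 = 199.7 pc
m = M + 5 log₁₀ d − 5 = 6.2 + 5·2.3004 − 5 = 12.702

m ≈ 12.70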